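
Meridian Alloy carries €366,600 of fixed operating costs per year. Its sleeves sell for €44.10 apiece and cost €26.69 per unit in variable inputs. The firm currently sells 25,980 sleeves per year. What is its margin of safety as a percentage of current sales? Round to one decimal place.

18.9%

Each unit contributes €44.10 − €26.69 = €17.41. Break-even units = €366,600 ÷ €17.41 = 21,056.86; break-even revenue = 21,056.86 × €44.10 = €928,607.70.
Current sales = 25,980 × €44.10 = €1,145,718.00.
Margin of safety = (€1,145,718.00 − €928,607.70) ÷ €1,145,718.00 = 18.9%.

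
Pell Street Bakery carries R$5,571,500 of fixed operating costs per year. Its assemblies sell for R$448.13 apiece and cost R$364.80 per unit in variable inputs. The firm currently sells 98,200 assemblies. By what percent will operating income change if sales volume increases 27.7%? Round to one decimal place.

At 98,200 units, contribution = 98,200 × R$83.33 = R$8,183,006.00.
Subtracting fixed costs: EBIT = R$8,183,006.00 − R$5,571,500 = R$2,611,506.00.
DOL = contribution ÷ EBIT = R$8,183,006.00 ÷ R$2,611,506.00 = 3.1334.
So EBIT moves 3.1334 × (+27.7%) = +86.8%.

+86.8%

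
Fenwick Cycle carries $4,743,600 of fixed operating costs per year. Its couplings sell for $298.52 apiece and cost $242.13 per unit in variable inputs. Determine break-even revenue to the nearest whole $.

CM per unit = $298.52 − $242.13 = $56.39; CM ratio = $56.39 / $298.52 = 0.1889.
Break-even revenue = fixed costs × price ÷ CM = $4,743,600 × $298.52 ÷ $56.39 = $25,111,890.

$25,111,890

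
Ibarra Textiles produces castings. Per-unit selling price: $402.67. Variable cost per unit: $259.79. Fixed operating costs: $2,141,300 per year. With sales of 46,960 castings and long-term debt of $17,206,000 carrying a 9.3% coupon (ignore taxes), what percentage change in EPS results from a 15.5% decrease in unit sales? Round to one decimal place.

Contribution at this volume is 46,960 × $142.88 = $6,709,644.80.
Operating income = contribution − fixed costs = $6,709,644.80 − $2,141,300 = $4,568,344.80.
Interest = $1,600,158.00, so EBIT − I = $2,968,186.80.
Degree of combined leverage = contribution ÷ (EBIT − I) = $6,709,644.80 ÷ $2,968,186.80 = 2.2605.
EPS therefore changes by 2.2605 × (-15.5%) = -35.0%.

-35.0%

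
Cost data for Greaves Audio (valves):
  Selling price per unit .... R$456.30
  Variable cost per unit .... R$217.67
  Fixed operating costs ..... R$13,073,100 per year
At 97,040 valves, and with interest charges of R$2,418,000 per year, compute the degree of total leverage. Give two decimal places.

Total contribution margin = 97,040 × R$238.63 = R$23,156,655.20.
Operating income = contribution − fixed costs = R$23,156,655.20 − R$13,073,100 = R$10,083,555.20. Interest = R$2,418,000.00.
DOL = R$23,156,655.20 ÷ R$10,083,555.20 = 2.2965; DFL = R$10,083,555.20 ÷ R$7,665,555.20 = 1.3154.
Combined leverage = 2.2965 × 1.3154 = 3.0208.

3.02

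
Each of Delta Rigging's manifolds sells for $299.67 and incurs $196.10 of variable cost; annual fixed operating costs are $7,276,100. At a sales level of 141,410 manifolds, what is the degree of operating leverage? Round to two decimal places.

Contribution at this volume is 141,410 × $103.57 = $14,645,833.70.
Subtracting fixed costs: EBIT = $14,645,833.70 − $7,276,100 = $7,369,733.70.
So DOL = total CM / EBIT = $14,645,833.70 / $7,369,733.70 = 1.9873.

1.99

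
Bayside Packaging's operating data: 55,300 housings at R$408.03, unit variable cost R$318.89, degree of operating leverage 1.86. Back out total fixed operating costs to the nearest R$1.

At 55,300 units, contribution = 55,300 × R$89.14 = R$4,929,442.00.
Since DOL = CM ÷ EBIT, EBIT = R$4,929,442.00 ÷ 1.86 = R$2,650,237.63.
And FC = contribution − EBIT = R$4,929,442.00 − R$2,650,237.63 = R$2,279,204.

R$2,279,204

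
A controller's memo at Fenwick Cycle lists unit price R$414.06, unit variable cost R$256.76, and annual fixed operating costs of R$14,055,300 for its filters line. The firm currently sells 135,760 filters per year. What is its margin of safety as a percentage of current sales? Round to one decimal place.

Each unit contributes R$414.06 − R$256.76 = R$157.30. Break-even units = R$14,055,300 ÷ R$157.30 = 89,353.46; break-even revenue = 89,353.46 × R$414.06 = R$36,997,695.60.
Actual sales revenue = 135,760 × R$414.06 = R$56,212,785.60.
Margin of safety = (R$56,212,785.60 − R$36,997,695.60) ÷ R$56,212,785.60 = 34.2%.

34.2%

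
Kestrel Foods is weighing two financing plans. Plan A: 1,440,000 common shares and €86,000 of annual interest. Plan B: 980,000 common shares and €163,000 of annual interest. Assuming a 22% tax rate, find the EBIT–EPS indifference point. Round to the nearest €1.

€327,043

Set EPS_A = EPS_B: (EBIT − €86,000)(1 − 0.22) ÷ 1,440,000 = (EBIT − €163,000)(1 − 0.22) ÷ 980,000.
The (1 − t) factor cancels: (EBIT − 86,000) × 980,000 = (EBIT − 163,000) × 1,440,000.
Solving, EBIT = (163,000·1,440,000 − 86,000·980,000) / (1,440,000 − 980,000) = 150,440,000,000 / 460,000 = 327,043.48.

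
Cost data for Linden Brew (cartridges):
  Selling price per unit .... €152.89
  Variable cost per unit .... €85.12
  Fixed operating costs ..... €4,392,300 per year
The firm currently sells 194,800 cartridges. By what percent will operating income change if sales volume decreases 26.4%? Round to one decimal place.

-39.6%

Total contribution margin = 194,800 × €67.77 = €13,201,596.00.
Subtracting fixed costs: EBIT = €13,201,596.00 − €4,392,300 = €8,809,296.00.
So DOL = total CM / EBIT = €13,201,596.00 / €8,809,296.00 = 1.4986.
%ΔEBIT = DOL × %ΔSales = 1.4986 × -26.4% = -39.6%.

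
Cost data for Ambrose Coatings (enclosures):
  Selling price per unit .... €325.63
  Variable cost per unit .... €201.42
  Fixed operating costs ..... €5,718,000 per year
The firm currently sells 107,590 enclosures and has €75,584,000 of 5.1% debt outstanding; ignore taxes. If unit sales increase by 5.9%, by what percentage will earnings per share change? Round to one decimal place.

+20.8%

At 107,590 units, contribution = 107,590 × €124.21 = €13,363,753.90.
EBIT = €13,363,753.90 − €5,718,000 = €7,645,753.90.
Interest = €3,854,784.00, so EBIT − I = €3,790,969.90.
DCL = total CM / (EBIT − I) = €13,363,753.90 / €3,790,969.90 = 3.5252.
EPS therefore changes by 3.5252 × (+5.9%) = +20.8%.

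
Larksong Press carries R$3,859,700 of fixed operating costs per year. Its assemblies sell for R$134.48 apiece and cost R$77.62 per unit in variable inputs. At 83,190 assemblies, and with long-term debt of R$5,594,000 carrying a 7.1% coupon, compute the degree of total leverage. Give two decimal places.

Total contribution margin = 83,190 × R$56.86 = R$4,730,183.40.
Operating income = contribution − fixed costs = R$4,730,183.40 − R$3,859,700 = R$870,483.40. Interest = R$397,174.00, so EBIT − I = R$473,309.40.
Degree of total leverage = total CM / (EBIT − interest) = R$4,730,183.40 / R$473,309.40 = 9.9939.

9.99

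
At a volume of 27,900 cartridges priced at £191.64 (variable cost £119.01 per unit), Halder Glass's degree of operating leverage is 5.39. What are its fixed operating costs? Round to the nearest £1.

£1,650,426

At 27,900 units, contribution = 27,900 × £72.63 = £2,026,377.00.
DOL = contribution / EBIT, so EBIT = £2,026,377.00 / 5.39 = £375,951.21.
Fixed costs = CM − EBIT = £2,026,377.00 − £375,951.21 = £1,650,426.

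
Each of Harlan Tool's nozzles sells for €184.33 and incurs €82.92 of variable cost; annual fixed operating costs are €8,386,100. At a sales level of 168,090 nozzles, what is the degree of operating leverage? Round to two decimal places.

1.97

At 168,090 units, contribution = 168,090 × €101.41 = €17,046,006.90.
Subtracting fixed costs: EBIT = €17,046,006.90 − €8,386,100 = €8,659,906.90.
So DOL = total CM / EBIT = €17,046,006.90 / €8,659,906.90 = 1.9684.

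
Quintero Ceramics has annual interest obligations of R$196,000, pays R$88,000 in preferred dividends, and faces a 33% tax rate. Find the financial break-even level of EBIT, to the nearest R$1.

R$327,343

Preferred dividends are paid after tax, so their pre-tax equivalent is R$88,000 ÷ (1 − 0.33) = R$131,343.28.
EPS = 0 when EBIT covers interest plus the pre-tax preferred burden: R$196,000 + R$131,343.28 = R$327,343.28.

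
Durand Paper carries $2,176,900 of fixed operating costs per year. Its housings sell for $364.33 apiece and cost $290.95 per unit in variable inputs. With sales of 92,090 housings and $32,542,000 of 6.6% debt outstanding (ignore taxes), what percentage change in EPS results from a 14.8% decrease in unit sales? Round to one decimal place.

-41.1%

Contribution at this volume is 92,090 × $73.38 = $6,757,564.20.
Operating income = contribution − fixed costs = $6,757,564.20 − $2,176,900 = $4,580,664.20.
After interest of $2,147,772.00, pre-tax earnings = $2,432,892.20.
DCL = total CM / (EBIT − I) = $6,757,564.20 / $2,432,892.20 = 2.7776.
EPS therefore changes by 2.7776 × (-14.8%) = -41.1%.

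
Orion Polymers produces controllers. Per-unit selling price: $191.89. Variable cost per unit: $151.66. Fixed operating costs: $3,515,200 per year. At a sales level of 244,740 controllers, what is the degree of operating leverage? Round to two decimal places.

At 244,740 units, contribution = 244,740 × $40.23 = $9,845,890.20.
Subtracting fixed costs: EBIT = $9,845,890.20 − $3,515,200 = $6,330,690.20.
So DOL = total CM / EBIT = $9,845,890.20 / $6,330,690.20 = 1.5553.

1.56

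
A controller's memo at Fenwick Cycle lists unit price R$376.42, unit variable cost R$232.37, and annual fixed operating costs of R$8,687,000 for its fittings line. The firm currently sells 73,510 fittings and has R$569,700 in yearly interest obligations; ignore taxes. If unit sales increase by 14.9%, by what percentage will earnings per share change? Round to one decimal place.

Total contribution margin = 73,510 × R$144.05 = R$10,589,115.50.
EBIT = R$10,589,115.50 − R$8,687,000 = R$1,902,115.50.
After interest of R$569,700.00, pre-tax earnings = R$1,332,415.50.
DCL = total CM / (EBIT − I) = R$10,589,115.50 / R$1,332,415.50 = 7.9473.
EPS therefore changes by 7.9473 × (+14.9%) = +118.4%.

+118.4%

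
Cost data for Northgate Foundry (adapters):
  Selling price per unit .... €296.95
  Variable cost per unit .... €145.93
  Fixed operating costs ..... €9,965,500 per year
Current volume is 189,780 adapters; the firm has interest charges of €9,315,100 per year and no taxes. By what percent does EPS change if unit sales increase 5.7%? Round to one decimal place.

+17.4%

Contribution at this volume is 189,780 × €151.02 = €28,660,575.60.
Subtracting fixed costs: EBIT = €28,660,575.60 − €9,965,500 = €18,695,075.60.
Interest = €9,315,100.00, so EBIT − I = €9,379,975.60.
DCL = total CM / (EBIT − I) = €28,660,575.60 / €9,379,975.60 = 3.0555.
%ΔEPS = DCL × %ΔSales = 3.0555 × +5.7% = +17.4%.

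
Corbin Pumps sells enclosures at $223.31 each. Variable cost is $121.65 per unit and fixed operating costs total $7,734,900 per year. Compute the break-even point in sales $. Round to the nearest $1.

$16,990,759

CM per unit = $223.31 − $121.65 = $101.66; CM ratio = $101.66 / $223.31 = 0.4552.
Break-even revenue = fixed costs × price ÷ CM = $7,734,900 × $223.31 ÷ $101.66 = $16,990,759.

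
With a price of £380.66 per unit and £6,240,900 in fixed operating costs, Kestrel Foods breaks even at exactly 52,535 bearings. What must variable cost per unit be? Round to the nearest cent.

£261.86

Contribution per unit must be FC / Q = £6,240,900 / 52,535 = £118.7951.
Hence VC = price − CM = £380.66 − £118.7951 = £261.86.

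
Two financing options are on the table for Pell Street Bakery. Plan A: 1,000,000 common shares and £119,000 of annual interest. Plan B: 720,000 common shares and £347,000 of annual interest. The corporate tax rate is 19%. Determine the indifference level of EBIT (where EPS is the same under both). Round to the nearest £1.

At indifference, (EBIT − 119,000)(1 − t)/1,000,000 = (EBIT − 347,000)(1 − t)/720,000.
The (1 − t) factor cancels: (EBIT − 119,000) × 720,000 = (EBIT − 347,000) × 1,000,000.
Solving, EBIT = (347,000·1,000,000 − 119,000·720,000) / (1,000,000 − 720,000) = 261,320,000,000 / 280,000 = 933,285.71.

£933,286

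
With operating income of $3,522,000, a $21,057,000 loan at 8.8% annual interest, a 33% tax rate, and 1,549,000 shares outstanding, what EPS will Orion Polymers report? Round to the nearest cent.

$0.72

Interest = $1,853,016.00, so EBT = $3,522,000 − $1,853,016.00 = $1,668,984.00.
After tax at 33%: net income = $1,668,984.00 × 0.67 = $1,118,219.28.
EPS = $1,118,219.28 ÷ 1,549,000 = $0.72.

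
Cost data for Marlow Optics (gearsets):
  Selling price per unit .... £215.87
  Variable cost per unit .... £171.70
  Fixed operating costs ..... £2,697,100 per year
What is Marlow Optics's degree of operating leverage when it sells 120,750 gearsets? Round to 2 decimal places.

2.02

Contribution at this volume is 120,750 × £44.17 = £5,333,527.50.
Operating income = contribution − fixed costs = £5,333,527.50 − £2,697,100 = £2,636,427.50.
DOL = contribution ÷ EBIT = £5,333,527.50 ÷ £2,636,427.50 = 2.0230.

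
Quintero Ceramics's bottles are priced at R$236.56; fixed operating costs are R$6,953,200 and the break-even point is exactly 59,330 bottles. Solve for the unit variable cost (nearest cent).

R$119.36

Contribution per unit must be FC / Q = R$6,953,200 / 59,330 = R$117.1953.
Variable cost per unit = R$236.56 − R$117.1953 = R$119.36.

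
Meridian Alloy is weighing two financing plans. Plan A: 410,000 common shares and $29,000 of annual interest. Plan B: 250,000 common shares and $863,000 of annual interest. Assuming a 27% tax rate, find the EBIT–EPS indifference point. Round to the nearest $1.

$2,166,125

Set EPS_A = EPS_B: (EBIT − $29,000)(1 − 0.27) ÷ 410,000 = (EBIT − $863,000)(1 − 0.27) ÷ 250,000.
Cancelling (1 − t) and cross-multiplying: 250,000·(EBIT − 29,000) = 410,000·(EBIT − 863,000).
EBIT × (410,000 − 250,000) = 863,000 × 410,000 − 29,000 × 250,000 = 346,580,000,000, so EBIT = 346,580,000,000 ÷ 160,000 = 2,166,125.00.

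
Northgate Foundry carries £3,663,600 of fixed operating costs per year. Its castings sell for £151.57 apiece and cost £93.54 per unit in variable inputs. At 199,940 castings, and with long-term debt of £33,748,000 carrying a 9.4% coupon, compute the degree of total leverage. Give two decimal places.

2.43

Total contribution margin = 199,940 × £58.03 = £11,602,518.20.
EBIT = £11,602,518.20 − £3,663,600 = £7,938,918.20. Interest = £3,172,312.00, so EBIT − I = £4,766,606.20.
Degree of total leverage = total CM / (EBIT − interest) = £11,602,518.20 / £4,766,606.20 = 2.4341.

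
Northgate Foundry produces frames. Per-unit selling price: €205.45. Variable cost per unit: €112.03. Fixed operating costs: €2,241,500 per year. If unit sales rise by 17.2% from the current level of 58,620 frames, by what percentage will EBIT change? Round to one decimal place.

+29.1%

At 58,620 units, contribution = 58,620 × €93.42 = €5,476,280.40.
Subtracting fixed costs: EBIT = €5,476,280.40 − €2,241,500 = €3,234,780.40.
DOL = contribution ÷ EBIT = €5,476,280.40 ÷ €3,234,780.40 = 1.6929.
So EBIT moves 1.6929 × (+17.2%) = +29.1%.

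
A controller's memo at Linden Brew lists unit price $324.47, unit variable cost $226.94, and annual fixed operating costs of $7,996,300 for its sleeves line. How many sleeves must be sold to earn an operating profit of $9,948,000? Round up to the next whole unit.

183,988 sleeves

Contribution margin per unit = $324.47 − $226.94 = $97.53.
Need Q such that Q × $97.53 − $7,996,300 = $9,948,000, i.e. Q = $17,944,300 / $97.53 = 183,987.49 → 183,988.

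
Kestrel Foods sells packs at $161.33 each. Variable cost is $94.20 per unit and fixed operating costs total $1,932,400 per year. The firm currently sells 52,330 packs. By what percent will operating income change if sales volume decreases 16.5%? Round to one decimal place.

Total contribution margin = 52,330 × $67.13 = $3,512,912.90.
Operating income = contribution − fixed costs = $3,512,912.90 − $1,932,400 = $1,580,512.90.
DOL = contribution ÷ EBIT = $3,512,912.90 ÷ $1,580,512.90 = 2.2226.
%ΔEBIT = DOL × %ΔSales = 2.2226 × -16.5% = -36.7%.

-36.7%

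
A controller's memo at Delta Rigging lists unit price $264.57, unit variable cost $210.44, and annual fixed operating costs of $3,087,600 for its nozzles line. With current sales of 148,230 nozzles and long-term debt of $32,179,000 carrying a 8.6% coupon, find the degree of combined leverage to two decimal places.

3.70

Contribution at this volume is 148,230 × $54.13 = $8,023,689.90.
Operating income = contribution − fixed costs = $8,023,689.90 − $3,087,600 = $4,936,089.90. Interest = $2,767,394.00, so EBIT − I = $2,168,695.90.
DCL = contribution ÷ (EBIT − I) = $8,023,689.90 ÷ $2,168,695.90 = 3.6998.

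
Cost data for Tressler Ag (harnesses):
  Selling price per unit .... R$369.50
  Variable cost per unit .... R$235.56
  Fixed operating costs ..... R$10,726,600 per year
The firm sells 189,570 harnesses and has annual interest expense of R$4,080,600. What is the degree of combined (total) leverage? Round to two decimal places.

Total contribution margin = 189,570 × R$133.94 = R$25,391,005.80.
EBIT = R$25,391,005.80 − R$10,726,600 = R$14,664,405.80. Interest = R$4,080,600.00, so EBIT − I = R$10,583,805.80.
Degree of total leverage = total CM / (EBIT − interest) = R$25,391,005.80 / R$10,583,805.80 = 2.3990.

2.40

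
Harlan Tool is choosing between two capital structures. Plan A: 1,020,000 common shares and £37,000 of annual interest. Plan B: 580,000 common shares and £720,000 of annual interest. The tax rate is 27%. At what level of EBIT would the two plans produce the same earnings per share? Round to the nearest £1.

Set EPS_A = EPS_B: (EBIT − £37,000)(1 − 0.27) ÷ 1,020,000 = (EBIT − £720,000)(1 − 0.27) ÷ 580,000.
Cancelling (1 − t) and cross-multiplying: 580,000·(EBIT − 37,000) = 1,020,000·(EBIT − 720,000).
EBIT × (1,020,000 − 580,000) = 720,000 × 1,020,000 − 37,000 × 580,000 = 712,940,000,000, so EBIT = 712,940,000,000 ÷ 440,000 = 1,620,318.18.

£1,620,318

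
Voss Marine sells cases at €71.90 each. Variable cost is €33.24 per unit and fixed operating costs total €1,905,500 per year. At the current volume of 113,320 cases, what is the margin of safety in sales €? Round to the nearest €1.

€4,603,853

Unit CM = price − variable cost = €71.90 − €33.24 = €38.66. Break-even units = €1,905,500 ÷ €38.66 = 49,288.67; break-even revenue = 49,288.67 × €71.90 = €3,543,855.41.
Actual sales revenue = 113,320 × €71.90 = €8,147,708.00.
Margin of safety = €8,147,708.00 − €3,543,855.41 = €4,603,853.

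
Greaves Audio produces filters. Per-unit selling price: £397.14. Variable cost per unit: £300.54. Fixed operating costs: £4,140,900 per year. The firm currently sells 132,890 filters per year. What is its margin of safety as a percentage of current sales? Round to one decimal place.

67.7%

Unit CM = price − variable cost = £397.14 − £300.54 = £96.60. Break-even units = £4,140,900 ÷ £96.60 = 42,866.46; break-even revenue = 42,866.46 × £397.14 = £17,023,985.78.
Actual sales revenue = 132,890 × £397.14 = £52,775,934.60.
Margin of safety = (£52,775,934.60 − £17,023,985.78) ÷ £52,775,934.60 = 67.7%.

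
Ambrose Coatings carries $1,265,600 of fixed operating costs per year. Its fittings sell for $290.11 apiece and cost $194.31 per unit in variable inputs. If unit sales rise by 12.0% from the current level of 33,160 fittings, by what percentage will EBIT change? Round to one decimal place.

+19.9%

At 33,160 units, contribution = 33,160 × $95.80 = $3,176,728.00.
EBIT = $3,176,728.00 − $1,265,600 = $1,911,128.00.
Degree of operating leverage = $3,176,728.00 / $1,911,128.00 = 1.6622.
So EBIT moves 1.6622 × (+12.0%) = +19.9%.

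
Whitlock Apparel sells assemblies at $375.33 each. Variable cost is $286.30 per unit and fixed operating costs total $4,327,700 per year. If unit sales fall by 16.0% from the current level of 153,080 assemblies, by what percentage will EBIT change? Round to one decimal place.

At 153,080 units, contribution = 153,080 × $89.03 = $13,628,712.40.
EBIT = $13,628,712.40 − $4,327,700 = $9,301,012.40.
So DOL = total CM / EBIT = $13,628,712.40 / $9,301,012.40 = 1.4653.
So EBIT moves 1.4653 × (-16.0%) = -23.4%.

-23.4%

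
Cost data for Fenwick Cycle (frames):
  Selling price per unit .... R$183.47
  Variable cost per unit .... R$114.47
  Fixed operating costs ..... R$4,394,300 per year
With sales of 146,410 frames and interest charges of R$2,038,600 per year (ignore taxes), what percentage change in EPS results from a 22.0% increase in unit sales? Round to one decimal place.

+60.6%

Contribution at this volume is 146,410 × R$69.00 = R$10,102,290.00.
Subtracting fixed costs: EBIT = R$10,102,290.00 − R$4,394,300 = R$5,707,990.00.
Interest = R$2,038,600.00, so EBIT − I = R$3,669,390.00.
DCL = total CM / (EBIT − I) = R$10,102,290.00 / R$3,669,390.00 = 2.7531.
%ΔEPS = DCL × %ΔSales = 2.7531 × +22.0% = +60.6%.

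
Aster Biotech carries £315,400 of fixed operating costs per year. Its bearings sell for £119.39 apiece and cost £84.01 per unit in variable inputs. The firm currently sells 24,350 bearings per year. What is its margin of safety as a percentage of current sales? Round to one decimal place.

63.4%

Contribution margin per unit = £119.39 − £84.01 = £35.38. Break-even units = £315,400 ÷ £35.38 = 8,914.64; break-even revenue = 8,914.64 × £119.39 = £1,064,318.99.
Actual sales revenue = 24,350 × £119.39 = £2,907,146.50.
Margin of safety = (£2,907,146.50 − £1,064,318.99) ÷ £2,907,146.50 = 63.4%.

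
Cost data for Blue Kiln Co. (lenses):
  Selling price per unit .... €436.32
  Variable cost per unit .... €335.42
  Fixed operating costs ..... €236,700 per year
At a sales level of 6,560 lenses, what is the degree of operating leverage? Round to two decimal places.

1.56

Total contribution margin = 6,560 × €100.90 = €661,904.00.
EBIT = €661,904.00 − €236,700 = €425,204.00.
Degree of operating leverage = €661,904.00 / €425,204.00 = 1.5567.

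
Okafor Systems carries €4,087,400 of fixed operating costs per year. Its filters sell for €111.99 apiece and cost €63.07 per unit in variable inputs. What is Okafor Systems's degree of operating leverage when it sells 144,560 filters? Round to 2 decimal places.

2.37

At 144,560 units, contribution = 144,560 × €48.92 = €7,071,875.20.
Subtracting fixed costs: EBIT = €7,071,875.20 − €4,087,400 = €2,984,475.20.
So DOL = total CM / EBIT = €7,071,875.20 / €2,984,475.20 = 2.3696.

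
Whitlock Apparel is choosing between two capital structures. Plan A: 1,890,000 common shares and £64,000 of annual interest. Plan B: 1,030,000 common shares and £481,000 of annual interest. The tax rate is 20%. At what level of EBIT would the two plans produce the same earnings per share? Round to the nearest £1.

£980,430

At indifference, (EBIT − 64,000)(1 − t)/1,890,000 = (EBIT − 481,000)(1 − t)/1,030,000.
Cancelling (1 − t) and cross-multiplying: 1,030,000·(EBIT − 64,000) = 1,890,000·(EBIT − 481,000).
Solving, EBIT = (481,000·1,890,000 − 64,000·1,030,000) / (1,890,000 − 1,030,000) = 843,170,000,000 / 860,000 = 980,430.23.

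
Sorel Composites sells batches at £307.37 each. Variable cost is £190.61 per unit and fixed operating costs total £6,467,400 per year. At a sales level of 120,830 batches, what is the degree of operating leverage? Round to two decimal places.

Contribution at this volume is 120,830 × £116.76 = £14,108,110.80.
Operating income = contribution − fixed costs = £14,108,110.80 − £6,467,400 = £7,640,710.80.
So DOL = total CM / EBIT = £14,108,110.80 / £7,640,710.80 = 1.8464.

1.85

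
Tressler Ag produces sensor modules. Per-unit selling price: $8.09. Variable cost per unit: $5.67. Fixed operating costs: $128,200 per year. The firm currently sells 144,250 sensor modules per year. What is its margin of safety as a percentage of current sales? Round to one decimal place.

63.3%

Unit CM = price − variable cost = $8.09 − $5.67 = $2.42. Break-even units = $128,200 ÷ $2.42 = 52,975.21; break-even revenue = 52,975.21 × $8.09 = $428,569.42.
Actual sales revenue = 144,250 × $8.09 = $1,166,982.50.
Margin of safety = ($1,166,982.50 − $428,569.42) ÷ $1,166,982.50 = 63.3%.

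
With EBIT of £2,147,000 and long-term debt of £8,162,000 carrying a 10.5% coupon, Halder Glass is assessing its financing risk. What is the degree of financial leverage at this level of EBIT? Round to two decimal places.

Interest = £857,010.00.
DFL = EBIT ÷ (EBIT − I) = £2,147,000 ÷ (£2,147,000 − £857,010.00) = £2,147,000 ÷ £1,289,990.00 = 1.6644.

1.66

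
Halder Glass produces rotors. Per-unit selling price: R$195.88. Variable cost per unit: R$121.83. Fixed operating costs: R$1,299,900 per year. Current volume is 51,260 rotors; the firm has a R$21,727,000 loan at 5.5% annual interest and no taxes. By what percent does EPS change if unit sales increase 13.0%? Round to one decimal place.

+37.9%

At 51,260 units, contribution = 51,260 × R$74.05 = R$3,795,803.00.
Operating income = contribution − fixed costs = R$3,795,803.00 − R$1,299,900 = R$2,495,903.00.
After interest of R$1,194,985.00, pre-tax earnings = R$1,300,918.00.
Degree of combined leverage = contribution ÷ (EBIT − I) = R$3,795,803.00 ÷ R$1,300,918.00 = 2.9178.
EPS therefore changes by 2.9178 × (+13.0%) = +37.9%.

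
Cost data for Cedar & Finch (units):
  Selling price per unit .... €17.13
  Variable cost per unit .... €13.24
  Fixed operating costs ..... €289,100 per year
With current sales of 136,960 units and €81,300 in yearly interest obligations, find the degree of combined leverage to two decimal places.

Contribution at this volume is 136,960 × €3.89 = €532,774.40.
EBIT = €532,774.40 − €289,100 = €243,674.40. Interest = €81,300.00, so EBIT − I = €162,374.40.
Degree of total leverage = total CM / (EBIT − interest) = €532,774.40 / €162,374.40 = 3.2811.

3.28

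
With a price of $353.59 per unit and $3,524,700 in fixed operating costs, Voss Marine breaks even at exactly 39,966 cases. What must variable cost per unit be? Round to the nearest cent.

$265.40

Contribution per unit must be FC / Q = $3,524,700 / 39,966 = $88.1925.
Variable cost per unit = $353.59 − $88.1925 = $265.40.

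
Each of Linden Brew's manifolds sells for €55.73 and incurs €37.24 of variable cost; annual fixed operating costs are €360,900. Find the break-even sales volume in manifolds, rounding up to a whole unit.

Each unit contributes €55.73 − €37.24 = €18.49.
Units to break even: €360,900 ÷ €18.49 = 19,518.66, rounded up to 19,519.

19,519 manifolds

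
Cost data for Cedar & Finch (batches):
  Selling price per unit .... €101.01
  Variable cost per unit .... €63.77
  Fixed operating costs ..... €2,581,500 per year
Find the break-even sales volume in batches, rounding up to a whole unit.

69,321 batches

Unit CM = price − variable cost = €101.01 − €63.77 = €37.24.
Break-even volume = fixed costs ÷ CM per unit = €2,581,500 ÷ €37.24 = 69,320.62, so 69,321 batches.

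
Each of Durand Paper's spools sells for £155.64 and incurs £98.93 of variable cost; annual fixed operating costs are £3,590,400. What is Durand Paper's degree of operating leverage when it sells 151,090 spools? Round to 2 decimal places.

1.72

Total contribution margin = 151,090 × £56.71 = £8,568,313.90.
Operating income = contribution − fixed costs = £8,568,313.90 − £3,590,400 = £4,977,913.90.
DOL = contribution ÷ EBIT = £8,568,313.90 ÷ £4,977,913.90 = 1.7213.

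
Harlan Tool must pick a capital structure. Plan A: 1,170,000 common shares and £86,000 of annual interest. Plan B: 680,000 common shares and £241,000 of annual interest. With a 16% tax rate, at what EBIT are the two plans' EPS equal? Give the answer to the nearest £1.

£456,102

Set EPS_A = EPS_B: (EBIT − £86,000)(1 − 0.16) ÷ 1,170,000 = (EBIT − £241,000)(1 − 0.16) ÷ 680,000.
Cancelling (1 − t) and cross-multiplying: 680,000·(EBIT − 86,000) = 1,170,000·(EBIT − 241,000).
Solving, EBIT = (241,000·1,170,000 − 86,000·680,000) / (1,170,000 − 680,000) = 223,490,000,000 / 490,000 = 456,102.04.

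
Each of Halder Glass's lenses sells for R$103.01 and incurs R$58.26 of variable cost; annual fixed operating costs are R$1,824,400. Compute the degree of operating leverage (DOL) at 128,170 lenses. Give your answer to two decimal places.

Contribution at this volume is 128,170 × R$44.75 = R$5,735,607.50.
EBIT = R$5,735,607.50 − R$1,824,400 = R$3,911,207.50.
DOL = contribution ÷ EBIT = R$5,735,607.50 ÷ R$3,911,207.50 = 1.4665.

1.47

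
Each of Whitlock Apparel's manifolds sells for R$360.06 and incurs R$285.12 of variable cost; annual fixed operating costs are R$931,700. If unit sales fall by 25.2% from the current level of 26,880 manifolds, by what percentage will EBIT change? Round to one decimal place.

Contribution at this volume is 26,880 × R$74.94 = R$2,014,387.20.
Operating income = contribution − fixed costs = R$2,014,387.20 − R$931,700 = R$1,082,687.20.
DOL = contribution ÷ EBIT = R$2,014,387.20 ÷ R$1,082,687.20 = 1.8605.
%ΔEBIT = DOL × %ΔSales = 1.8605 × -25.2% = -46.9%.

-46.9%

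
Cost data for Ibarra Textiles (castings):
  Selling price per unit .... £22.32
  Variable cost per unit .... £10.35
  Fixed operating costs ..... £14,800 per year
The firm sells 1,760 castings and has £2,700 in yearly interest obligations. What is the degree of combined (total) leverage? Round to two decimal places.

Contribution at this volume is 1,760 × £11.97 = £21,067.20.
Operating income = contribution − fixed costs = £21,067.20 − £14,800 = £6,267.20. Interest = £2,700.00.
DOL = £21,067.20 ÷ £6,267.20 = 3.3615; DFL = £6,267.20 ÷ £3,567.20 = 1.7569.
Combined leverage = 3.3615 × 1.7569 = 5.9058.

5.91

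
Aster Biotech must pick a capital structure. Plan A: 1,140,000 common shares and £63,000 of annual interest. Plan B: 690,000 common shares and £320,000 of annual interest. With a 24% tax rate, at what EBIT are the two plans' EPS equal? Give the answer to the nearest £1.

At indifference, (EBIT − 63,000)(1 − t)/1,140,000 = (EBIT − 320,000)(1 − t)/690,000.
Cancelling (1 − t) and cross-multiplying: 690,000·(EBIT − 63,000) = 1,140,000·(EBIT − 320,000).
EBIT × (1,140,000 − 690,000) = 320,000 × 1,140,000 − 63,000 × 690,000 = 321,330,000,000, so EBIT = 321,330,000,000 ÷ 450,000 = 714,066.67.

£714,067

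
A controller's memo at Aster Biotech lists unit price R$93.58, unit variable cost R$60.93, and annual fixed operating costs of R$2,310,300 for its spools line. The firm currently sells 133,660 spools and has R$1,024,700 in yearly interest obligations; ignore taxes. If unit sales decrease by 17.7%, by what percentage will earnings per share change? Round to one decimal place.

At 133,660 units, contribution = 133,660 × R$32.65 = R$4,363,999.00.
EBIT = R$4,363,999.00 − R$2,310,300 = R$2,053,699.00.
After interest of R$1,024,700.00, pre-tax earnings = R$1,028,999.00.
Degree of combined leverage = contribution ÷ (EBIT − I) = R$4,363,999.00 ÷ R$1,028,999.00 = 4.2410.
%ΔEPS = DCL × %ΔSales = 4.2410 × -17.7% = -75.1%.

-75.1%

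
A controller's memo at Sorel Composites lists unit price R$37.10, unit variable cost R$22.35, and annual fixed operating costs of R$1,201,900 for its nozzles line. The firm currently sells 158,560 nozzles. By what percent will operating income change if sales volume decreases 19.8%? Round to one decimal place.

Contribution at this volume is 158,560 × R$14.75 = R$2,338,760.00.
Subtracting fixed costs: EBIT = R$2,338,760.00 − R$1,201,900 = R$1,136,860.00.
So DOL = total CM / EBIT = R$2,338,760.00 / R$1,136,860.00 = 2.0572.
So EBIT moves 2.0572 × (-19.8%) = -40.7%.

-40.7%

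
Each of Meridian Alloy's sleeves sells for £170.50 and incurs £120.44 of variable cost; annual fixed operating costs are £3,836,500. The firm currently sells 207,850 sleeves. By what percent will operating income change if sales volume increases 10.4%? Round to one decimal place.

At 207,850 units, contribution = 207,850 × £50.06 = £10,404,971.00.
Operating income = contribution − fixed costs = £10,404,971.00 − £3,836,500 = £6,568,471.00.
DOL = contribution ÷ EBIT = £10,404,971.00 ÷ £6,568,471.00 = 1.5841.
Operating income changes by 1.5841 × +10.4% = +16.5%.

+16.5%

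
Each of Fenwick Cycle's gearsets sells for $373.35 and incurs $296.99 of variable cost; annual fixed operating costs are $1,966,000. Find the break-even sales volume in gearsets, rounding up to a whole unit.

Unit CM = price − variable cost = $373.35 − $296.99 = $76.36.
Units to break even: $1,966,000 ÷ $76.36 = 25,746.46, rounded up to 25,747.

25,747 gearsets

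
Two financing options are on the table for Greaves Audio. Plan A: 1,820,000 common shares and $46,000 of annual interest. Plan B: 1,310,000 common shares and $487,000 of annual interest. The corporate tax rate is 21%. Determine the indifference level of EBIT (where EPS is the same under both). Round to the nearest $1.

Set EPS_A = EPS_B: (EBIT − $46,000)(1 − 0.21) ÷ 1,820,000 = (EBIT − $487,000)(1 − 0.21) ÷ 1,310,000.
Cancelling (1 − t) and cross-multiplying: 1,310,000·(EBIT − 46,000) = 1,820,000·(EBIT − 487,000).
EBIT × (1,820,000 − 1,310,000) = 487,000 × 1,820,000 − 46,000 × 1,310,000 = 826,080,000,000, so EBIT = 826,080,000,000 ÷ 510,000 = 1,619,764.71.

$1,619,765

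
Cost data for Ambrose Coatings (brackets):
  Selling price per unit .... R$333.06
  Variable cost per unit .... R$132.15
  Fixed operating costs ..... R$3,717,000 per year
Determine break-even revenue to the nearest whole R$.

Contribution margin per unit = R$333.06 − R$132.15 = R$200.91, a CM ratio of R$200.91 ÷ R$333.06 = 0.6032.
Break-even revenue = fixed costs × price ÷ CM = R$3,717,000 × R$333.06 ÷ R$200.91 = R$6,161,884.

R$6,161,884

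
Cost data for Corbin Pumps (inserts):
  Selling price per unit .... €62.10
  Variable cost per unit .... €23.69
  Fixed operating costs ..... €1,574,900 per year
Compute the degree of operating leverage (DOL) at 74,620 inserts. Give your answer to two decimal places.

Total contribution margin = 74,620 × €38.41 = €2,866,154.20.
Subtracting fixed costs: EBIT = €2,866,154.20 − €1,574,900 = €1,291,254.20.
DOL = contribution ÷ EBIT = €2,866,154.20 ÷ €1,291,254.20 = 2.2197.

2.22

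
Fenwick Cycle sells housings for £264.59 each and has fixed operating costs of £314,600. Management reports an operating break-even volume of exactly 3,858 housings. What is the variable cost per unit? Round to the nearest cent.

£183.05

Contribution per unit must be FC / Q = £314,600 / 3,858 = £81.5448.
Variable cost per unit = £264.59 − £81.5448 = £183.05.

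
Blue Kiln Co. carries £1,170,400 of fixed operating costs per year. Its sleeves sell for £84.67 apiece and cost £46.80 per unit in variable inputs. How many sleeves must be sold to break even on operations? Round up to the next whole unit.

Unit CM = price − variable cost = £84.67 − £46.80 = £37.87.
Units to break even: £1,170,400 ÷ £37.87 = 30,905.73, rounded up to 30,906.

30,906 sleeves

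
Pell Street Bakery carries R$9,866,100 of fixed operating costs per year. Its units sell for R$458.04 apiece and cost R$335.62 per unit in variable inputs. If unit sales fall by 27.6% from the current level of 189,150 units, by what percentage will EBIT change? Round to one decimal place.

-48.1%

Contribution at this volume is 189,150 × R$122.42 = R$23,155,743.00.
EBIT = R$23,155,743.00 − R$9,866,100 = R$13,289,643.00.
So DOL = total CM / EBIT = R$23,155,743.00 / R$13,289,643.00 = 1.7424.
Operating income changes by 1.7424 × -27.6% = -48.1%.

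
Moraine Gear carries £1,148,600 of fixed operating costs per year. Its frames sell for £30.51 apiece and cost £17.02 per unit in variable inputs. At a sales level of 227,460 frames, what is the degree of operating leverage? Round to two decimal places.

Contribution at this volume is 227,460 × £13.49 = £3,068,435.40.
EBIT = £3,068,435.40 − £1,148,600 = £1,919,835.40.
DOL = contribution ÷ EBIT = £3,068,435.40 ÷ £1,919,835.40 = 1.5983.

1.60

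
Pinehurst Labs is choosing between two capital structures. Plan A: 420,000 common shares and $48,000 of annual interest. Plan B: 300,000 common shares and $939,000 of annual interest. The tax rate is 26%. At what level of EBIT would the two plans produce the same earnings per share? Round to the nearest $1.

At indifference, (EBIT − 48,000)(1 − t)/420,000 = (EBIT − 939,000)(1 − t)/300,000.
The (1 − t) factor cancels: (EBIT − 48,000) × 300,000 = (EBIT − 939,000) × 420,000.
EBIT × (420,000 − 300,000) = 939,000 × 420,000 − 48,000 × 300,000 = 379,980,000,000, so EBIT = 379,980,000,000 ÷ 120,000 = 3,166,500.00.

$3,166,500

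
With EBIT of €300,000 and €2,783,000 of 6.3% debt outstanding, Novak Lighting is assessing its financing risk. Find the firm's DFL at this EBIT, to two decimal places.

Annual interest charges come to €175,329.00.
DFL = EBIT ÷ (EBIT − I) = €300,000 ÷ (€300,000 − €175,329.00) = €300,000 ÷ €124,671.00 = 2.4063.

2.41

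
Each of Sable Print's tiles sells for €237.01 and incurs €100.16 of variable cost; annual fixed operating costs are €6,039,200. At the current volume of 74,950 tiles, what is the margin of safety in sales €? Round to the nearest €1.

Each unit contributes €237.01 − €100.16 = €136.85. Break-even units = €6,039,200 ÷ €136.85 = 44,130.07; break-even revenue = 44,130.07 × €237.01 = €10,459,267.75.
Actual sales revenue = 74,950 × €237.01 = €17,763,899.50.
Margin of safety = €17,763,899.50 − €10,459,267.75 = €7,304,632.

€7,304,632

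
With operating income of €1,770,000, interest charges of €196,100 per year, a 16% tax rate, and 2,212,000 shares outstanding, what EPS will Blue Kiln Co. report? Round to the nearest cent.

€0.60

Interest = €196,100.00, so EBT = €1,770,000 − €196,100.00 = €1,573,900.00.
Net income = €1,573,900.00 × (1 − 0.16) = €1,322,076.00.
Per share: €1,322,076.00 / 2,212,000 shares = €0.60.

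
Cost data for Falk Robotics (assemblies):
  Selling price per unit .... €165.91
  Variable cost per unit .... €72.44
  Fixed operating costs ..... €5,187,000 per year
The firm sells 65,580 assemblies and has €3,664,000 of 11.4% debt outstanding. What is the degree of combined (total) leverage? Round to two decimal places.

Total contribution margin = 65,580 × €93.47 = €6,129,762.60.
Subtracting fixed costs: EBIT = €6,129,762.60 − €5,187,000 = €942,762.60. Interest = €417,696.00.
DOL = €6,129,762.60 ÷ €942,762.60 = 6.5019; DFL = €942,762.60 ÷ €525,066.60 = 1.7955.
Combined leverage = 6.5019 × 1.7955 = 11.6742.

11.67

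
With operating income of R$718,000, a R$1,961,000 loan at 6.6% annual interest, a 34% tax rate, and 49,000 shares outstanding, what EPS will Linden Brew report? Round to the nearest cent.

Pre-tax income = R$718,000 − R$129,426.00 = R$588,574.00.
Net income = R$588,574.00 × (1 − 0.34) = R$388,458.84.
Per share: R$388,458.84 / 49,000 shares = R$7.93.

R$7.93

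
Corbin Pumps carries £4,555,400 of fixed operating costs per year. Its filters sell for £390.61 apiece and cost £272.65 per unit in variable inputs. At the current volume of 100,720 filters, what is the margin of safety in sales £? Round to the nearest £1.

Each unit contributes £390.61 − £272.65 = £117.96. Break-even units = £4,555,400 ÷ £117.96 = 38,618.18; break-even revenue = 38,618.18 × £390.61 = £15,084,645.59.
Actual sales revenue = 100,720 × £390.61 = £39,342,239.20.
Margin of safety = £39,342,239.20 − £15,084,645.59 = £24,257,594.

£24,257,594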